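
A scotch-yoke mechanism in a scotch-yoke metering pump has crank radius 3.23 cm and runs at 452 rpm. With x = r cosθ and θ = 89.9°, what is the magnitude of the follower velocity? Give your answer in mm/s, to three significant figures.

1530

ω = 47.33 rad/s (from 452 rpm).
x = r cosθ ⇒ ẋ = −rω sinθ.
|v| = rω|sinθ| = 0.0323·47.33·|sin 89.9°| = 1.5289 m/s = 1528.9 mm/s.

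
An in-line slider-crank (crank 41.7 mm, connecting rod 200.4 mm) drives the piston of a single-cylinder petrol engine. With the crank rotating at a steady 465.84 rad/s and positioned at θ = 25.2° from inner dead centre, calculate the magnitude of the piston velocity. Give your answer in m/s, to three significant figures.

ω = 465.8 rad/s
For an in-line slider-crank, x = r cosθ + √(L² − r² sin²θ), so v = −rω sinθ·[1 + r cosθ/√(L² − r² sin²θ)].
With r = 0.0417 m, L = 0.2004 m, θ = 25.2°: √(L² − r² sin²θ) = 0.19961 m.
v = −0.0417·465.8·0.42578·[1 + 0.0417·0.90483/0.19961] = -9.8344 m/s.
|v| = 9.8344 m/s.

9.83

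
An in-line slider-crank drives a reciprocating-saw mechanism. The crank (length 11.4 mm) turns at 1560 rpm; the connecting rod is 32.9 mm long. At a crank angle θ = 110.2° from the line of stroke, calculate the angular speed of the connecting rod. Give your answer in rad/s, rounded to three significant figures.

ω = 163.4 rad/s (converted from 1560 rpm).
The rod makes angle φ with the slider axis where L sinφ = r sinθ; differentiating, L cosφ·φ̇ = r ω cosθ.
L cosφ = √(L² − r² sin²θ) = 0.031112 m.
|ω_rod| = r ω |cosθ| / √(L² − r² sin²θ) = 0.0114·163.4·0.34530/0.031112 = 20.669 rad/s.

20.7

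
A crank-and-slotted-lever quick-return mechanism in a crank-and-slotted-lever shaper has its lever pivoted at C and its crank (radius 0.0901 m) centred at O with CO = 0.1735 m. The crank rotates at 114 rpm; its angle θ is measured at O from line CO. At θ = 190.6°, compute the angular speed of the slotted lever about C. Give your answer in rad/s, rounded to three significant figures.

ω = 11.94 rad/s (from 114 rpm).
Crank pin A relative to C: A = (d + r cosθ, r sinθ); lever angle φ = atan2(r sinθ, d + r cosθ).
Differentiating tanφ: φ̇ = rω(d cosθ + r)/(d² + r² + 2dr cosθ).
d² + r² + 2dr cosθ = |CA|² = 0.00748908 m²;  d cosθ + r = -0.080439 m.
|ω_lever| = |0.0901·11.94·-0.080439| / 0.00748908 = 11.553 rad/s.

11.6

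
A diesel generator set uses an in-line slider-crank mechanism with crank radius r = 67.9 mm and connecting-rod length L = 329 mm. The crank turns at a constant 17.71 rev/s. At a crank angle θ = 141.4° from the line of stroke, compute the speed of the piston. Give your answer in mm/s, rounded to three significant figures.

ω = 2π·17.7 = 111.3 rad/s
For an in-line slider-crank, x = r cosθ + √(L² − r² sin²θ), so v = −rω sinθ·[1 + r cosθ/√(L² − r² sin²θ)].
With r = 0.0679 m, L = 0.329 m, θ = 141.4°: √(L² − r² sin²θ) = 0.32626 m.
v = −0.0679·111.3·0.62388·[1 + 0.0679·-0.78152/0.32626] = -3.9471 m/s.
|v| = 3.9471 m/s = 3947.1 mm/s.

3950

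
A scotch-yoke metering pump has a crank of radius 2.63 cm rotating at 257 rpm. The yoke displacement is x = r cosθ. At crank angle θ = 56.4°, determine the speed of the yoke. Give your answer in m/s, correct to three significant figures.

ω = 26.91 rad/s (from 257 rpm).
x = r cosθ ⇒ ẋ = −rω sinθ.
|v| = rω|sinθ| = 0.0263·26.91·|sin 56.4°| = 0.58955 m/s.

0.590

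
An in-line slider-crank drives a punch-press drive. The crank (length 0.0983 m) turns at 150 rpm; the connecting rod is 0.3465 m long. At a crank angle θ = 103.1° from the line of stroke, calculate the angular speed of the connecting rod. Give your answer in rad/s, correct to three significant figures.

1.05

ω = 15.71 rad/s (converted from 150 rpm).
The rod makes angle φ with the slider axis where L sinφ = r sinθ; differentiating, L cosφ·φ̇ = r ω cosθ.
L cosφ = √(L² − r² sin²θ) = 0.33301 m.
|ω_rod| = r ω |cosθ| / √(L² − r² sin²θ) = 0.0983·15.71·0.22665/0.33301 = 1.0509 rad/s.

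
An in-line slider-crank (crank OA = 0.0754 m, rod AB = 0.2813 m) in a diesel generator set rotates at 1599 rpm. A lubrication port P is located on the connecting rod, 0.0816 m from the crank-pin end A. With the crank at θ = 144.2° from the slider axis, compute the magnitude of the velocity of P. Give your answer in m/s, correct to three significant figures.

ω = 167.4 rad/s.  Crank-pin speed |V_A| = rω = 12.625 m/s, perpendicular to OA.
Rod angle: sinφ = −(r/L) sinθ ⇒ φ = -9.021°; ω_rod = −rω cosθ/√(L²−r²sin²θ) = +36.859 rad/s.
V_P = V_A + ω_rod × AP, with AP = 0.0816 m along the rod.
Components: V_Px = −rω sinθ − a·ω_rod·sinφ = -6.9138 m/s;  V_Py = rω cosθ + a·ω_rod·cosφ = -7.2696 m/s.
|V_P| = √(V_Px² + V_Py²) = 10.032 m/s.

10.0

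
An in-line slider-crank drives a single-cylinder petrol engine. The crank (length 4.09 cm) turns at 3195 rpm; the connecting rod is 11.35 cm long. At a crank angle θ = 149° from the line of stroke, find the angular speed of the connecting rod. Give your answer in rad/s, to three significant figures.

ω = 334.6 rad/s (converted from 3195 rpm).
The rod makes angle φ with the slider axis where L sinφ = r sinθ; differentiating, L cosφ·φ̇ = r ω cosθ.
L cosφ = √(L² − r² sin²θ) = 0.11153 m.
|ω_rod| = r ω |cosθ| / √(L² − r² sin²θ) = 0.0409·334.6·0.85717/0.11153 = 105.17 rad/s.

105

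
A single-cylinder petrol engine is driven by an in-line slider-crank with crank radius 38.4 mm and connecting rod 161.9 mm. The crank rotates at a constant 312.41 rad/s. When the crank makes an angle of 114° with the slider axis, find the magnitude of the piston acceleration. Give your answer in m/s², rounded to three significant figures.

2130

ω = 312.4 rad/s
x(θ) = r cosθ + √(L² − r² sin²θ); with ω constant, a = ω²·d²x/dθ².
d²x/dθ² = −r cosθ − r²(cos2θ)/√u − r⁴ sin²2θ/(4u^{3/2}),  u = L² − r² sin²θ = 0.024981 m².
Substituting r = 0.0384 m, L = 0.1619 m, θ = 114°: d²x/dθ² = +0.021785 m.
a = ω²·d²x/dθ² = (312.4)²·(+0.021785) = +2126.2 m/s²;  |a| = 2126.2 m/s².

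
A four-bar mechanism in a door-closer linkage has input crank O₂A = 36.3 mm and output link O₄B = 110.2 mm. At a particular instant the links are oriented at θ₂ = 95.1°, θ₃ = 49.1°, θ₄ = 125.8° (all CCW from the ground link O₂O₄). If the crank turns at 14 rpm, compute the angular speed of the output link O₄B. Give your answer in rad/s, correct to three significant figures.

ω₂ = 1.466 rad/s (from 14 rpm).
Differentiating the loop-closure r₂e^{iθ₂}+r₃e^{iθ₃}=r₁+r₄e^{iθ₄} gives r₂ω₂e^{iθ₂}+r₃ω₃e^{iθ₃}=r₄ω₄e^{iθ₄}.
Eliminating the other unknown: ω₄ = r₂ω₂ sin(θ₂−θ₃) / [r₄ sin(θ₄−θ₃)].
Numerator sine = +0.71934; denominator sine = +0.97318.
Result = 0.0363·1.466·(+0.71934) / (0.1102·(+0.97318)) = +0.35696 rad/s; magnitude 0.35696 rad/s.

0.357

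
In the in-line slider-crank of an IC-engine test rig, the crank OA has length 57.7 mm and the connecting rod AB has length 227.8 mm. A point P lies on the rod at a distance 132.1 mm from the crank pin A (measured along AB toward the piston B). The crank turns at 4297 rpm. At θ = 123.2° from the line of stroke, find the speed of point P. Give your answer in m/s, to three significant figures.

20.8

ω = 450 rad/s.  Crank-pin speed |V_A| = rω = 25.964 m/s, perpendicular to OA.
Rod angle: sinφ = −(r/L) sinθ ⇒ φ = -12.236°; ω_rod = −rω cosθ/√(L²−r²sin²θ) = +63.86 rad/s.
V_P = V_A + ω_rod × AP, with AP = 0.1321 m along the rod.
Components: V_Px = −rω sinθ − a·ω_rod·sinφ = -19.938 m/s;  V_Py = rω cosθ + a·ω_rod·cosφ = -5.9726 m/s.
|V_P| = √(V_Px² + V_Py²) = 20.813 m/s.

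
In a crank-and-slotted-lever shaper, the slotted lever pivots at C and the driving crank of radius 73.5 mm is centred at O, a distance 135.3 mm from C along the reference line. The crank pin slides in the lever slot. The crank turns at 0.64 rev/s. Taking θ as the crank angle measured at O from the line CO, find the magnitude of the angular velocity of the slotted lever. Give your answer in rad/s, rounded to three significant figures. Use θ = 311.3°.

1.31

ω = 4.021 rad/s (from 0.64 rev/s).
Crank pin A relative to C: A = (d + r cosθ, r sinθ); lever angle φ = atan2(r sinθ, d + r cosθ).
Differentiating tanφ: φ̇ = rω(d cosθ + r)/(d² + r² + 2dr cosθ).
d² + r² + 2dr cosθ = |CA|² = 0.0368352 m²;  d cosθ + r = +0.1628 m.
|ω_lever| = |0.0735·4.021·+0.1628| / 0.0368352 = 1.3063 rad/s.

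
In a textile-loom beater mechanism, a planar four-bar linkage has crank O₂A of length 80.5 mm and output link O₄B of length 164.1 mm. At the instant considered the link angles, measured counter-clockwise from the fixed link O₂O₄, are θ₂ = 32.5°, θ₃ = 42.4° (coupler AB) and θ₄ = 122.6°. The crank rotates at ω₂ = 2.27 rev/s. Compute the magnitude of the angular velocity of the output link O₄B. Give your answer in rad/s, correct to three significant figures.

1.22

ω₂ = 14.26 rad/s (from 2.27 rev/s).
Differentiating the loop-closure r₂e^{iθ₂}+r₃e^{iθ₃}=r₁+r₄e^{iθ₄} gives r₂ω₂e^{iθ₂}+r₃ω₃e^{iθ₃}=r₄ω₄e^{iθ₄}.
Eliminating the other unknown: ω₄ = r₂ω₂ sin(θ₂−θ₃) / [r₄ sin(θ₄−θ₃)].
Numerator sine = -0.17193; denominator sine = +0.98541.
Result = 0.0805·14.26·(-0.17193) / (0.1641·(+0.98541)) = -1.2207 rad/s; magnitude 1.2207 rad/s.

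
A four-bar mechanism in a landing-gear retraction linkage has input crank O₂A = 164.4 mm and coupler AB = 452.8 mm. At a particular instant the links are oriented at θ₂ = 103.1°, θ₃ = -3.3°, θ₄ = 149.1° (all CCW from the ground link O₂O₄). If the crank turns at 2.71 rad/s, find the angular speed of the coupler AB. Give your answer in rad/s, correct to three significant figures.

ω₂ = 2.71 rad/s
Differentiating the loop-closure r₂e^{iθ₂}+r₃e^{iθ₃}=r₁+r₄e^{iθ₄} gives r₂ω₂e^{iθ₂}+r₃ω₃e^{iθ₃}=r₄ω₄e^{iθ₄}.
Eliminating the other unknown: ω₃ = r₂ω₂ sin(θ₄−θ₂) / [r₃ sin(θ₃−θ₄)].
Numerator sine = +0.71934; denominator sine = -0.46330.
Result = 0.1644·2.71·(+0.71934) / (0.4528·(-0.46330)) = -1.5277 rad/s; magnitude 1.5277 rad/s.

1.53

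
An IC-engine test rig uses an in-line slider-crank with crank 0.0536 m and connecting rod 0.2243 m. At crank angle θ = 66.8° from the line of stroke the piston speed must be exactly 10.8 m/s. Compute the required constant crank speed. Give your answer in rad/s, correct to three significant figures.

For an in-line slider-crank, |v_piston| = rω|sinθ|·[1 + r cosθ/√(L² − r² sin²θ)].
With r = 0.0536 m, L = 0.2243 m, θ = 66.8°: the bracketed kinematic factor |dx/dθ| = 0.05402 m.
ω = v/|dx/dθ| = 10.8/0.05402 = 199.93 rad/s.

200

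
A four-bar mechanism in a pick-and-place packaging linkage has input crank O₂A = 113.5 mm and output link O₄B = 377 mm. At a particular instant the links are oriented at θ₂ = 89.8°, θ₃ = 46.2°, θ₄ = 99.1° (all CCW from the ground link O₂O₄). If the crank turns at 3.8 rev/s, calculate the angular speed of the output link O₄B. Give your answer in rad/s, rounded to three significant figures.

ω₂ = 23.88 rad/s (from 3.8 rev/s).
Differentiating the loop-closure r₂e^{iθ₂}+r₃e^{iθ₃}=r₁+r₄e^{iθ₄} gives r₂ω₂e^{iθ₂}+r₃ω₃e^{iθ₃}=r₄ω₄e^{iθ₄}.
Eliminating the other unknown: ω₄ = r₂ω₂ sin(θ₂−θ₃) / [r₄ sin(θ₄−θ₃)].
Numerator sine = +0.68962; denominator sine = +0.79758.
Result = 0.1135·23.88·(+0.68962) / (0.377·(+0.79758)) = +6.2151 rad/s; magnitude 6.2151 rad/s.

6.22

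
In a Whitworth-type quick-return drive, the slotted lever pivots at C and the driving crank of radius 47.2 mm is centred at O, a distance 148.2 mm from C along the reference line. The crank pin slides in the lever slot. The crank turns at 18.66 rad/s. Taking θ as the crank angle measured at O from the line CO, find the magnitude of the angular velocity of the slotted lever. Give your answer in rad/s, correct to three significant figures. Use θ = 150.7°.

ω = 18.66 rad/s
Crank pin A relative to C: A = (d + r cosθ, r sinθ); lever angle φ = atan2(r sinθ, d + r cosθ).
Differentiating tanφ: φ̇ = rω(d cosθ + r)/(d² + r² + 2dr cosθ).
d² + r² + 2dr cosθ = |CA|² = 0.0119908 m²;  d cosθ + r = -0.082041 m.
|ω_lever| = |0.0472·18.66·-0.082041| / 0.0119908 = 6.0261 rad/s.

6.03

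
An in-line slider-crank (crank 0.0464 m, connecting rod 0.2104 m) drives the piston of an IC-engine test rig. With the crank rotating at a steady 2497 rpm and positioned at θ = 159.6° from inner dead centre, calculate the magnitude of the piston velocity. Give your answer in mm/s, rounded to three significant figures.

ω = 2π·2497/60 = 261.5 rad/s
For an in-line slider-crank, x = r cosθ + √(L² − r² sin²θ), so v = −rω sinθ·[1 + r cosθ/√(L² − r² sin²θ)].
With r = 0.0464 m, L = 0.2104 m, θ = 159.6°: √(L² − r² sin²θ) = 0.20978 m.
v = −0.0464·261.5·0.34857·[1 + 0.0464·-0.93728/0.20978] = -3.3524 m/s.
|v| = 3.3524 m/s = 3352.4 mm/s.

3350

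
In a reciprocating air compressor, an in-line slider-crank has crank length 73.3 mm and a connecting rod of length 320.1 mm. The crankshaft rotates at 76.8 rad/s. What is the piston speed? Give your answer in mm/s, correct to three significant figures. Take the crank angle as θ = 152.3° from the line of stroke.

ω = 76.8 rad/s
For an in-line slider-crank, x = r cosθ + √(L² − r² sin²θ), so v = −rω sinθ·[1 + r cosθ/√(L² − r² sin²θ)].
With r = 0.0733 m, L = 0.3201 m, θ = 152.3°: √(L² − r² sin²θ) = 0.31828 m.
v = −0.0733·76.8·0.46484·[1 + 0.0733·-0.88539/0.31828] = -2.0832 m/s.
|v| = 2.0832 m/s = 2083.2 mm/s.

2080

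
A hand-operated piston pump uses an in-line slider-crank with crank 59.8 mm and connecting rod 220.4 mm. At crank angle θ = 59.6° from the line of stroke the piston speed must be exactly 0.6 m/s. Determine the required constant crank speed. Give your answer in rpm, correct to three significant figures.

For an in-line slider-crank, |v_piston| = rω|sinθ|·[1 + r cosθ/√(L² − r² sin²θ)].
With r = 0.0598 m, L = 0.2204 m, θ = 59.6°: the bracketed kinematic factor |dx/dθ| = 0.058862 m.
ω = v/|dx/dθ| = 0.6/0.058862 = 10.193 rad/s.
N = 60ω/(2π) = 97.339 rpm.

97.3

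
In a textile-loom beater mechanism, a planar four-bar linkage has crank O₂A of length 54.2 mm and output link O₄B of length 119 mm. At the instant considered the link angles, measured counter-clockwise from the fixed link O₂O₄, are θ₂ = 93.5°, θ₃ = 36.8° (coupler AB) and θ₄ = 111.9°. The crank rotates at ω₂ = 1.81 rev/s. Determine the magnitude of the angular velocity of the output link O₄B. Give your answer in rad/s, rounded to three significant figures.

ω₂ = 11.37 rad/s (from 1.81 rev/s).
Differentiating the loop-closure r₂e^{iθ₂}+r₃e^{iθ₃}=r₁+r₄e^{iθ₄} gives r₂ω₂e^{iθ₂}+r₃ω₃e^{iθ₃}=r₄ω₄e^{iθ₄}.
Eliminating the other unknown: ω₄ = r₂ω₂ sin(θ₂−θ₃) / [r₄ sin(θ₄−θ₃)].
Numerator sine = +0.83581; denominator sine = +0.96638.
Result = 0.0542·11.37·(+0.83581) / (0.119·(+0.96638)) = +4.4799 rad/s; magnitude 4.4799 rad/s.

4.48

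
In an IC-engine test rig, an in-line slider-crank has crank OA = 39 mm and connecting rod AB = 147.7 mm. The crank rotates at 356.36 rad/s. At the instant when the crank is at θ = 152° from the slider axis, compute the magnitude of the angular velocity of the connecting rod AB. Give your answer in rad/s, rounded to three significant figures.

83.7

ω = 356.4 rad/s
The rod makes angle φ with the slider axis where L sinφ = r sinθ; differentiating, L cosφ·φ̇ = r ω cosθ.
L cosφ = √(L² − r² sin²θ) = 0.14656 m.
|ω_rod| = r ω |cosθ| / √(L² − r² sin²θ) = 0.039·356.4·0.88295/0.14656 = 83.728 rad/s.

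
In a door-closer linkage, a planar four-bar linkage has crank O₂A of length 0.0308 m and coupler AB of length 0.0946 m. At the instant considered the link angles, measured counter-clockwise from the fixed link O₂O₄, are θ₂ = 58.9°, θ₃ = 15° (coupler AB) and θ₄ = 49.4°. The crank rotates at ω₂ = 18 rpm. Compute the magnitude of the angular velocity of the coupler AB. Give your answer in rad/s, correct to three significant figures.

ω₂ = 1.885 rad/s (from 18 rpm).
Differentiating the loop-closure r₂e^{iθ₂}+r₃e^{iθ₃}=r₁+r₄e^{iθ₄} gives r₂ω₂e^{iθ₂}+r₃ω₃e^{iθ₃}=r₄ω₄e^{iθ₄}.
Eliminating the other unknown: ω₃ = r₂ω₂ sin(θ₄−θ₂) / [r₃ sin(θ₃−θ₄)].
Numerator sine = -0.16505; denominator sine = -0.56497.
Result = 0.0308·1.885·(-0.16505) / (0.0946·(-0.56497)) = +0.17929 rad/s; magnitude 0.17929 rad/s.

0.179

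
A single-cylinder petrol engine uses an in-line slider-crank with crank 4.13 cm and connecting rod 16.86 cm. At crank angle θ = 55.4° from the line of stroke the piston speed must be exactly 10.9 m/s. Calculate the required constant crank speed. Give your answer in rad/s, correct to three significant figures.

For an in-line slider-crank, |v_piston| = rω|sinθ|·[1 + r cosθ/√(L² − r² sin²θ)].
With r = 0.0413 m, L = 0.1686 m, θ = 55.4°: the bracketed kinematic factor |dx/dθ| = 0.038823 m.
ω = v/|dx/dθ| = 10.9/0.038823 = 280.76 rad/s.

281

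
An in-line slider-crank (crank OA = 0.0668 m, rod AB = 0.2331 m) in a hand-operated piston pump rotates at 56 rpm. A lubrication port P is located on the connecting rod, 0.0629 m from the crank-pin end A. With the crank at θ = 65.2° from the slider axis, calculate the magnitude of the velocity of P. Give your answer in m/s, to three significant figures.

0.387

ω = 5.864 rad/s.  Crank-pin speed |V_A| = rω = 0.39174 m/s, perpendicular to OA.
Rod angle: sinφ = −(r/L) sinθ ⇒ φ = -15.079°; ω_rod = −rω cosθ/√(L²−r²sin²θ) = -0.73004 rad/s.
V_P = V_A + ω_rod × AP, with AP = 0.0629 m along the rod.
Components: V_Px = −rω sinθ − a·ω_rod·sinφ = -0.36755 m/s;  V_Py = rω cosθ + a·ω_rod·cosφ = +0.11998 m/s.
|V_P| = √(V_Px² + V_Py²) = 0.38664 m/s.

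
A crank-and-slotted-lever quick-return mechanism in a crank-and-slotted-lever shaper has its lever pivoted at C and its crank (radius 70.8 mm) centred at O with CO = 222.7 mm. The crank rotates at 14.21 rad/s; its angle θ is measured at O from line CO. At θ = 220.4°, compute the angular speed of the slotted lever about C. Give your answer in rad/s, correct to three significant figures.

3.25

ω = 14.21 rad/s
Crank pin A relative to C: A = (d + r cosθ, r sinθ); lever angle φ = atan2(r sinθ, d + r cosθ).
Differentiating tanφ: φ̇ = rω(d cosθ + r)/(d² + r² + 2dr cosθ).
d² + r² + 2dr cosθ = |CA|² = 0.0305933 m²;  d cosθ + r = -0.098795 m.
|ω_lever| = |0.0708·14.21·-0.098795| / 0.0305933 = 3.2489 rad/s.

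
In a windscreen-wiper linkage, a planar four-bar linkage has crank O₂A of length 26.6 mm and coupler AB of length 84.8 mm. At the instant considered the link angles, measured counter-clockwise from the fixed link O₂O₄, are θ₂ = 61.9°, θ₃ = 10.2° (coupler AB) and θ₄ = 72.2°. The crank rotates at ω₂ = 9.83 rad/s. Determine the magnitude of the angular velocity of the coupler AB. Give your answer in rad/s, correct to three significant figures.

ω₂ = 9.83 rad/s
Differentiating the loop-closure r₂e^{iθ₂}+r₃e^{iθ₃}=r₁+r₄e^{iθ₄} gives r₂ω₂e^{iθ₂}+r₃ω₃e^{iθ₃}=r₄ω₄e^{iθ₄}.
Eliminating the other unknown: ω₃ = r₂ω₂ sin(θ₄−θ₂) / [r₃ sin(θ₃−θ₄)].
Numerator sine = +0.17880; denominator sine = -0.88295.
Result = 0.0266·9.83·(+0.17880) / (0.0848·(-0.88295)) = -0.62442 rad/s; magnitude 0.62442 rad/s.

0.624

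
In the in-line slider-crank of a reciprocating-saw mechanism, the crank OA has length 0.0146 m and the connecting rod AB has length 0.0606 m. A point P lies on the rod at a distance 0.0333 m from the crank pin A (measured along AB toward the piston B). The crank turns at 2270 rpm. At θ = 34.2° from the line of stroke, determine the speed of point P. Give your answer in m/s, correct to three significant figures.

2.52

ω = 237.7 rad/s.  Crank-pin speed |V_A| = rω = 3.4706 m/s, perpendicular to OA.
Rod angle: sinφ = −(r/L) sinθ ⇒ φ = -7.783°; ω_rod = −rω cosθ/√(L²−r²sin²θ) = -47.808 rad/s.
V_P = V_A + ω_rod × AP, with AP = 0.0333 m along the rod.
Components: V_Px = −rω sinθ − a·ω_rod·sinφ = -2.1664 m/s;  V_Py = rω cosθ + a·ω_rod·cosφ = +1.2931 m/s.
|V_P| = √(V_Px² + V_Py²) = 2.523 m/s.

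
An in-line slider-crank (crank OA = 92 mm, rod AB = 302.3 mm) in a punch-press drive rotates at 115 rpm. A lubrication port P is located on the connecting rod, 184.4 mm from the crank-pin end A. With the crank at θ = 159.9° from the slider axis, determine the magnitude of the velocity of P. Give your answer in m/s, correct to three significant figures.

0.513

ω = 12.04 rad/s.  Crank-pin speed |V_A| = rω = 1.1079 m/s, perpendicular to OA.
Rod angle: sinφ = −(r/L) sinθ ⇒ φ = -6.003°; ω_rod = −rω cosθ/√(L²−r²sin²θ) = +3.4608 rad/s.
V_P = V_A + ω_rod × AP, with AP = 0.1844 m along the rod.
Components: V_Px = −rω sinθ − a·ω_rod·sinφ = -0.31401 m/s;  V_Py = rω cosθ + a·ω_rod·cosφ = -0.40579 m/s.
|V_P| = √(V_Px² + V_Py²) = 0.51309 m/s.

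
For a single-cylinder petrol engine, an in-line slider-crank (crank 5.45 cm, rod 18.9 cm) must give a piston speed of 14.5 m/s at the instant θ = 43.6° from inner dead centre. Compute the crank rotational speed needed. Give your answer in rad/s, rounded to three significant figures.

For an in-line slider-crank, |v_piston| = rω|sinθ|·[1 + r cosθ/√(L² − r² sin²θ)].
With r = 0.0545 m, L = 0.189 m, θ = 43.6°: the bracketed kinematic factor |dx/dθ| = 0.045593 m.
ω = v/|dx/dθ| = 14.5/0.045593 = 318.03 rad/s.

318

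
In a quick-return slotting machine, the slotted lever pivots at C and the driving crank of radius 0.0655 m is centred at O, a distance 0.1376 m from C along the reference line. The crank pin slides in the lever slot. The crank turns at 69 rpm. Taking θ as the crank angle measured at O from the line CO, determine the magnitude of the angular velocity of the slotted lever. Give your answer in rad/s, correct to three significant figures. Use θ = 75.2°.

ω = 7.226 rad/s (from 69 rpm).
Crank pin A relative to C: A = (d + r cosθ, r sinθ); lever angle φ = atan2(r sinθ, d + r cosθ).
Differentiating tanφ: φ̇ = rω(d cosθ + r)/(d² + r² + 2dr cosθ).
d² + r² + 2dr cosθ = |CA|² = 0.0278286 m²;  d cosθ + r = +0.10065 m.
|ω_lever| = |0.0655·7.226·+0.10065| / 0.0278286 = 1.7117 rad/s.

1.71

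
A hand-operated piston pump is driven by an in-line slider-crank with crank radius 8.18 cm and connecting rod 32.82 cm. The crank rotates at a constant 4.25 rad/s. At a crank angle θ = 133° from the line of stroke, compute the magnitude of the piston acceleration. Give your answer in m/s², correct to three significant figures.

1.03

ω = 4.25 rad/s
x(θ) = r cosθ + √(L² − r² sin²θ); with ω constant, a = ω²·d²x/dθ².
d²x/dθ² = −r cosθ − r²(cos2θ)/√u − r⁴ sin²2θ/(4u^{3/2}),  u = L² − r² sin²θ = 0.104136 m².
Substituting r = 0.0818 m, L = 0.3282 m, θ = 133°: d²x/dθ² = +0.056902 m.
a = ω²·d²x/dθ² = (4.25)²·(+0.056902) = +1.0278 m/s²;  |a| = 1.0278 m/s².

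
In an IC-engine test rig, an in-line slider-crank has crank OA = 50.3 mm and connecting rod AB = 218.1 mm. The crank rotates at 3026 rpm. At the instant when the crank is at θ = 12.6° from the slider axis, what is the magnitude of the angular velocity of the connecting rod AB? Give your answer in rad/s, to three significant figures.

71.4

ω = 316.9 rad/s (converted from 3026 rpm).
The rod makes angle φ with the slider axis where L sinφ = r sinθ; differentiating, L cosφ·φ̇ = r ω cosθ.
L cosφ = √(L² − r² sin²θ) = 0.21782 m.
|ω_rod| = r ω |cosθ| / √(L² − r² sin²θ) = 0.0503·316.9·0.97592/0.21782 = 71.412 rad/s.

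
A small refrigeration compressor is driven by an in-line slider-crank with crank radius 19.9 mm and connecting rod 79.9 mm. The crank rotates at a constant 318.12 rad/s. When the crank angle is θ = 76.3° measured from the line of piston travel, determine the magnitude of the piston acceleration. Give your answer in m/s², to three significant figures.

ω = 318.1 rad/s
x(θ) = r cosθ + √(L² − r² sin²θ); with ω constant, a = ω²·d²x/dθ².
d²x/dθ² = −r cosθ − r²(cos2θ)/√u − r⁴ sin²2θ/(4u^{3/2}),  u = L² − r² sin²θ = 0.00601021 m².
Substituting r = 0.0199 m, L = 0.0799 m, θ = 76.3°: d²x/dθ² = -0.00019583 m.
a = ω²·d²x/dθ² = (318.1)²·(-0.00019583) = -19.818 m/s²;  |a| = 19.818 m/s².

19.8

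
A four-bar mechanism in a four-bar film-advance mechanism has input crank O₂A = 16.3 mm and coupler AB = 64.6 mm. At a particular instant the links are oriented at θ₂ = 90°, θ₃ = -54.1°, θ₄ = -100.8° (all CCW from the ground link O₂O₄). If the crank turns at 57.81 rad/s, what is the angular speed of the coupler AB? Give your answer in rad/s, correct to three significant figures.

3.76

ω₂ = 57.81 rad/s
Differentiating the loop-closure r₂e^{iθ₂}+r₃e^{iθ₃}=r₁+r₄e^{iθ₄} gives r₂ω₂e^{iθ₂}+r₃ω₃e^{iθ₃}=r₄ω₄e^{iθ₄}.
Eliminating the other unknown: ω₃ = r₂ω₂ sin(θ₄−θ₂) / [r₃ sin(θ₃−θ₄)].
Numerator sine = +0.18738; denominator sine = +0.72777.
Result = 0.0163·57.81·(+0.18738) / (0.0646·(+0.72777)) = +3.7557 rad/s; magnitude 3.7557 rad/s.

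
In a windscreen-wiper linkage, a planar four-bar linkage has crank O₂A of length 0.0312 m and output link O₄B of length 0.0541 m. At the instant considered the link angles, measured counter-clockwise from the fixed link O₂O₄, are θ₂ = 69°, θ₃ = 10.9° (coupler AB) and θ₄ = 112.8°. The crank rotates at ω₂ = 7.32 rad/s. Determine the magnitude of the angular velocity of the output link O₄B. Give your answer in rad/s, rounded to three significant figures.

3.66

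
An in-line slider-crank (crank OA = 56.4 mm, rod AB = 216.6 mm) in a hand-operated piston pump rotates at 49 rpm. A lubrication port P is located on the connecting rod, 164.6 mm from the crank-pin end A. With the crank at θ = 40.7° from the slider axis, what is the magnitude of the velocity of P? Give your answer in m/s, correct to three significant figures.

0.224

ω = 5.131 rad/s.  Crank-pin speed |V_A| = rω = 0.2894 m/s, perpendicular to OA.
Rod angle: sinφ = −(r/L) sinθ ⇒ φ = -9.776°; ω_rod = −rω cosθ/√(L²−r²sin²θ) = -1.0279 rad/s.
V_P = V_A + ω_rod × AP, with AP = 0.1646 m along the rod.
Components: V_Px = −rω sinθ − a·ω_rod·sinφ = -0.21745 m/s;  V_Py = rω cosθ + a·ω_rod·cosφ = +0.052674 m/s.
|V_P| = √(V_Px² + V_Py²) = 0.22374 m/s.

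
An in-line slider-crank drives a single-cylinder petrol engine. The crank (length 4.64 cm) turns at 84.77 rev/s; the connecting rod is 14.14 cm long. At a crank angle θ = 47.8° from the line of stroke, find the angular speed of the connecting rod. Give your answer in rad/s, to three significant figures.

ω = 532.6 rad/s (converted from 84.77 rev/s).
The rod makes angle φ with the slider axis where L sinφ = r sinθ; differentiating, L cosφ·φ̇ = r ω cosθ.
L cosφ = √(L² − r² sin²θ) = 0.13716 m.
|ω_rod| = r ω |cosθ| / √(L² − r² sin²θ) = 0.0464·532.6·0.67172/0.13716 = 121.03 rad/s.

121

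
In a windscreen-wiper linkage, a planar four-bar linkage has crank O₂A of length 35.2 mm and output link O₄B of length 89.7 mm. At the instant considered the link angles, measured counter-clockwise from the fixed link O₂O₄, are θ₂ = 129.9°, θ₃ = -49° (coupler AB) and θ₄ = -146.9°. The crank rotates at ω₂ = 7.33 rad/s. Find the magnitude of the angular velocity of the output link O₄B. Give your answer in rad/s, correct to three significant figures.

0.0557

ω₂ = 7.33 rad/s
Differentiating the loop-closure r₂e^{iθ₂}+r₃e^{iθ₃}=r₁+r₄e^{iθ₄} gives r₂ω₂e^{iθ₂}+r₃ω₃e^{iθ₃}=r₄ω₄e^{iθ₄}.
Eliminating the other unknown: ω₄ = r₂ω₂ sin(θ₂−θ₃) / [r₄ sin(θ₄−θ₃)].
Numerator sine = +0.01920; denominator sine = -0.99051.
Result = 0.0352·7.33·(+0.01920) / (0.0897·(-0.99051)) = -0.055749 rad/s; magnitude 0.055749 rad/s.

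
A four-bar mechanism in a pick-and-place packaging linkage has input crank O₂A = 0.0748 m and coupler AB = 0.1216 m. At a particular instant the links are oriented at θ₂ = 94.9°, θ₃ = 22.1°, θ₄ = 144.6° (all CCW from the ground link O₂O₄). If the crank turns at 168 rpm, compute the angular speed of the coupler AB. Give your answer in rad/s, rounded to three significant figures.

9.79

ω₂ = 17.59 rad/s (from 168 rpm).
Differentiating the loop-closure r₂e^{iθ₂}+r₃e^{iθ₃}=r₁+r₄e^{iθ₄} gives r₂ω₂e^{iθ₂}+r₃ω₃e^{iθ₃}=r₄ω₄e^{iθ₄}.
Eliminating the other unknown: ω₃ = r₂ω₂ sin(θ₄−θ₂) / [r₃ sin(θ₃−θ₄)].
Numerator sine = +0.76267; denominator sine = -0.84339.
Result = 0.0748·17.59·(+0.76267) / (0.1216·(-0.84339)) = -9.7862 rad/s; magnitude 9.7862 rad/s.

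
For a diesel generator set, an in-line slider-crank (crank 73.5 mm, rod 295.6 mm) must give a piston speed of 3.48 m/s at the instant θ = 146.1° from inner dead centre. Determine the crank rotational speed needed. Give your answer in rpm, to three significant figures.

For an in-line slider-crank, |v_piston| = rω|sinθ|·[1 + r cosθ/√(L² − r² sin²θ)].
With r = 0.0735 m, L = 0.2956 m, θ = 146.1°: the bracketed kinematic factor |dx/dθ| = 0.032451 m.
ω = v/|dx/dθ| = 3.48/0.032451 = 107.24 rad/s.
N = 60ω/(2π) = 1024 rpm.

1020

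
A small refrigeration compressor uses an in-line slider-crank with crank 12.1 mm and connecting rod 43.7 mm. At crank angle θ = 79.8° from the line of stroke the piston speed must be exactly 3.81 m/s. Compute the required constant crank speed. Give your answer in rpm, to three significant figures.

For an in-line slider-crank, |v_piston| = rω|sinθ|·[1 + r cosθ/√(L² − r² sin²θ)].
With r = 0.0121 m, L = 0.0437 m, θ = 79.8°: the bracketed kinematic factor |dx/dθ| = 0.012516 m.
ω = v/|dx/dθ| = 3.81/0.012516 = 304.42 rad/s.
N = 60ω/(2π) = 2907 rpm.

2910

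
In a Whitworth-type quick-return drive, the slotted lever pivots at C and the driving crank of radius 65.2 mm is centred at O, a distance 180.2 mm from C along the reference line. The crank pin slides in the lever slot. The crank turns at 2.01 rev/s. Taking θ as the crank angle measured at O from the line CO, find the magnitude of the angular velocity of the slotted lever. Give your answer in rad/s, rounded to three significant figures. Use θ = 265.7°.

ω = 12.63 rad/s (from 2.01 rev/s).
Crank pin A relative to C: A = (d + r cosθ, r sinθ); lever angle φ = atan2(r sinθ, d + r cosθ).
Differentiating tanφ: φ̇ = rω(d cosθ + r)/(d² + r² + 2dr cosθ).
d² + r² + 2dr cosθ = |CA|² = 0.0349612 m²;  d cosθ + r = +0.051689 m.
|ω_lever| = |0.0652·12.63·+0.051689| / 0.0349612 = 1.2174 rad/s.

1.22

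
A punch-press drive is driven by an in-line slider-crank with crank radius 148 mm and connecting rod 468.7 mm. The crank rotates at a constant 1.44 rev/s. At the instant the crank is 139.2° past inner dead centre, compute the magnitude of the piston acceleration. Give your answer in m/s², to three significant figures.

ω = 2π·1.44 = 9.048 rad/s
x(θ) = r cosθ + √(L² − r² sin²θ); with ω constant, a = ω²·d²x/dθ².
d²x/dθ² = −r cosθ − r²(cos2θ)/√u − r⁴ sin²2θ/(4u^{3/2}),  u = L² − r² sin²θ = 0.210328 m².
Substituting r = 0.148 m, L = 0.4687 m, θ = 139.2°: d²x/dθ² = +0.10384 m.
a = ω²·d²x/dθ² = (9.048)²·(+0.10384) = +8.5007 m/s²;  |a| = 8.5007 m/s².

8.50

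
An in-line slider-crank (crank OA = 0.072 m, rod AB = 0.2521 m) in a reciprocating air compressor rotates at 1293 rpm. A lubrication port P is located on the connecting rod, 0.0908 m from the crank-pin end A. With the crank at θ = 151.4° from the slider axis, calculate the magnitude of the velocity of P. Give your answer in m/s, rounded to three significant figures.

6.93

ω = 135.4 rad/s.  Crank-pin speed |V_A| = rω = 9.749 m/s, perpendicular to OA.
Rod angle: sinφ = −(r/L) sinθ ⇒ φ = -7.858°; ω_rod = −rω cosθ/√(L²−r²sin²θ) = +34.274 rad/s.
V_P = V_A + ω_rod × AP, with AP = 0.0908 m along the rod.
Components: V_Px = −rω sinθ − a·ω_rod·sinφ = -4.2413 m/s;  V_Py = rω cosθ + a·ω_rod·cosφ = -5.4766 m/s.
|V_P| = √(V_Px² + V_Py²) = 6.9268 m/s.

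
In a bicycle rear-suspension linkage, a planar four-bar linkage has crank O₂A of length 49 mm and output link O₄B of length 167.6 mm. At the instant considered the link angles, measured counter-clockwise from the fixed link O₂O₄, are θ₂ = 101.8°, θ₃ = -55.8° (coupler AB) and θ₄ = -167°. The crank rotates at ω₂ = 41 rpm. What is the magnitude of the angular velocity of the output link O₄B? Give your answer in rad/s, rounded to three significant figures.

0.513

ω₂ = 4.294 rad/s (from 41 rpm).
Differentiating the loop-closure r₂e^{iθ₂}+r₃e^{iθ₃}=r₁+r₄e^{iθ₄} gives r₂ω₂e^{iθ₂}+r₃ω₃e^{iθ₃}=r₄ω₄e^{iθ₄}.
Eliminating the other unknown: ω₄ = r₂ω₂ sin(θ₂−θ₃) / [r₄ sin(θ₄−θ₃)].
Numerator sine = +0.38107; denominator sine = -0.93232.
Result = 0.049·4.294·(+0.38107) / (0.1676·(-0.93232)) = -0.51307 rad/s; magnitude 0.51307 rad/s.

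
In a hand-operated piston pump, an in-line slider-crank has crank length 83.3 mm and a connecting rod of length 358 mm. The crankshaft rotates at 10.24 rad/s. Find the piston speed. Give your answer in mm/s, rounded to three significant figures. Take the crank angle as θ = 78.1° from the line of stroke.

876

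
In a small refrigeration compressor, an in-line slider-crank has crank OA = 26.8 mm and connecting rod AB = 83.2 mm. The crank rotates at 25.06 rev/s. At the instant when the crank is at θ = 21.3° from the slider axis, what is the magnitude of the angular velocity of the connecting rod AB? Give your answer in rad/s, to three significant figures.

ω = 157.5 rad/s (converted from 25.06 rev/s).
The rod makes angle φ with the slider axis where L sinφ = r sinθ; differentiating, L cosφ·φ̇ = r ω cosθ.
L cosφ = √(L² − r² sin²θ) = 0.082628 m.
|ω_rod| = r ω |cosθ| / √(L² − r² sin²θ) = 0.0268·157.5·0.93169/0.082628 = 47.581 rad/s.

47.6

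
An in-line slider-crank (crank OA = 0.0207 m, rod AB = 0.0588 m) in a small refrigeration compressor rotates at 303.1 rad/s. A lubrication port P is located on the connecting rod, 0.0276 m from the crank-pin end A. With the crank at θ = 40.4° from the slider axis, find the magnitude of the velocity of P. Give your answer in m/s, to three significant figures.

ω = 303.1 rad/s.  Crank-pin speed |V_A| = rω = 6.2742 m/s, perpendicular to OA.
Rod angle: sinφ = −(r/L) sinθ ⇒ φ = -13.189°; ω_rod = −rω cosθ/√(L²−r²sin²θ) = -83.46 rad/s.
V_P = V_A + ω_rod × AP, with AP = 0.0276 m along the rod.
Components: V_Px = −rω sinθ − a·ω_rod·sinφ = -4.592 m/s;  V_Py = rω cosθ + a·ω_rod·cosφ = +2.5353 m/s.
|V_P| = √(V_Px² + V_Py²) = 5.2454 m/s.

5.25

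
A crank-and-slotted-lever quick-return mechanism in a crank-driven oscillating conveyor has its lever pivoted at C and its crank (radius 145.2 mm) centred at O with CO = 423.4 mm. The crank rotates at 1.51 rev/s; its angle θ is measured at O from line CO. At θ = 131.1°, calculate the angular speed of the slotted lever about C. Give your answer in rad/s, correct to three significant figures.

ω = 9.488 rad/s (from 1.51 rev/s).
Crank pin A relative to C: A = (d + r cosθ, r sinθ); lever angle φ = atan2(r sinθ, d + r cosθ).
Differentiating tanφ: φ̇ = rω(d cosθ + r)/(d² + r² + 2dr cosθ).
d² + r² + 2dr cosθ = |CA|² = 0.119523 m²;  d cosθ + r = -0.13313 m.
|ω_lever| = |0.1452·9.488·-0.13313| / 0.119523 = 1.5345 rad/s.

1.53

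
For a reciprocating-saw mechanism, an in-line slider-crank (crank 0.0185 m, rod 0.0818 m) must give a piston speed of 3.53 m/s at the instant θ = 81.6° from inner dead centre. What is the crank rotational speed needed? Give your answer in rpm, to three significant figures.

1780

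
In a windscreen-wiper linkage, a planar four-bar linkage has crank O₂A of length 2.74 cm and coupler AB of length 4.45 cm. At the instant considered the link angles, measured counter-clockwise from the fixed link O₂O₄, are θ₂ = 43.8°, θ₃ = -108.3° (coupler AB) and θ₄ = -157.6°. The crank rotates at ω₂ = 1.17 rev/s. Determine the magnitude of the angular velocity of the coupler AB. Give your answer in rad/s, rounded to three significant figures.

2.18

ω₂ = 7.351 rad/s (from 1.17 rev/s).
Differentiating the loop-closure r₂e^{iθ₂}+r₃e^{iθ₃}=r₁+r₄e^{iθ₄} gives r₂ω₂e^{iθ₂}+r₃ω₃e^{iθ₃}=r₄ω₄e^{iθ₄}.
Eliminating the other unknown: ω₃ = r₂ω₂ sin(θ₄−θ₂) / [r₃ sin(θ₃−θ₄)].
Numerator sine = +0.36488; denominator sine = +0.75813.
Result = 0.0274·7.351·(+0.36488) / (0.0445·(+0.75813)) = +2.1785 rad/s; magnitude 2.1785 rad/s.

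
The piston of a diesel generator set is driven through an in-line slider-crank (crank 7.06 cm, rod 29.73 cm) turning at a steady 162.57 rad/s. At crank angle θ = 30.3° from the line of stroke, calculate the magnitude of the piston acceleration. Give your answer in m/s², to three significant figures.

ω = 162.6 rad/s
x(θ) = r cosθ + √(L² − r² sin²θ); with ω constant, a = ω²·d²x/dθ².
d²x/dθ² = −r cosθ − r²(cos2θ)/√u − r⁴ sin²2θ/(4u^{3/2}),  u = L² − r² sin²θ = 0.0871185 m².
Substituting r = 0.0706 m, L = 0.2973 m, θ = 30.3°: d²x/dθ² = -0.069429 m.
a = ω²·d²x/dθ² = (162.6)²·(-0.069429) = -1834.9 m/s²;  |a| = 1834.9 m/s².

1830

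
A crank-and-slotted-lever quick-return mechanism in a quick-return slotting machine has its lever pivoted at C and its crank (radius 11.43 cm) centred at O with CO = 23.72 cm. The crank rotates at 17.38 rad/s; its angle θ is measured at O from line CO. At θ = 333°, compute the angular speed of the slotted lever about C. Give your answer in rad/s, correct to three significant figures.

5.50

ω = 17.38 rad/s
Crank pin A relative to C: A = (d + r cosθ, r sinθ); lever angle φ = atan2(r sinθ, d + r cosθ).
Differentiating tanφ: φ̇ = rω(d cosθ + r)/(d² + r² + 2dr cosθ).
d² + r² + 2dr cosθ = |CA|² = 0.117642 m²;  d cosθ + r = +0.32565 m.
|ω_lever| = |0.1143·17.38·+0.32565| / 0.117642 = 5.4989 rad/s.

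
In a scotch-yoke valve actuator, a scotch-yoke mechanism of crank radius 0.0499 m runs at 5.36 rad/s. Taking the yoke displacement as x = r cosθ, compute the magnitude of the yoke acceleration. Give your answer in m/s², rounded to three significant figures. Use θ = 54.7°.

0.828

ω = 5.36 rad/s
x = r cosθ ⇒ ẍ = −rω² cosθ (ω constant).
|a| = rω²|cosθ| = 0.0499·(5.36)²·|cos 54.7°| = 0.82842 m/s².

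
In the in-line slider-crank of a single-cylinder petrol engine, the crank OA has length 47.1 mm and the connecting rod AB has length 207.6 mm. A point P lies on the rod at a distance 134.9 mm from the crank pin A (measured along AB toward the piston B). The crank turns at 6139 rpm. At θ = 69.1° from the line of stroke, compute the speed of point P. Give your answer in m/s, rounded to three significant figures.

30.0

ω = 642.9 rad/s.  Crank-pin speed |V_A| = rω = 30.279 m/s, perpendicular to OA.
Rod angle: sinφ = −(r/L) sinθ ⇒ φ = -12.237°; ω_rod = −rω cosθ/√(L²−r²sin²θ) = -53.241 rad/s.
V_P = V_A + ω_rod × AP, with AP = 0.1349 m along the rod.
Components: V_Px = −rω sinθ − a·ω_rod·sinφ = -29.809 m/s;  V_Py = rω cosθ + a·ω_rod·cosφ = +3.7827 m/s.
|V_P| = √(V_Px² + V_Py²) = 30.048 m/s.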